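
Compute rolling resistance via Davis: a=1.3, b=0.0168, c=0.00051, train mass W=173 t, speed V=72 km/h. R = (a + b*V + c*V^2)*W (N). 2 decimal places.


b*V = 0.0168 * 72 = 1.2096
c*V^2 = 0.00051 * 5184 = 2.64384
R_per_t = 1.3 + 1.2096 + 2.64384 = 5.15344 N/t
R_total = 5.15344 * 173 = 891.55 N

891.55


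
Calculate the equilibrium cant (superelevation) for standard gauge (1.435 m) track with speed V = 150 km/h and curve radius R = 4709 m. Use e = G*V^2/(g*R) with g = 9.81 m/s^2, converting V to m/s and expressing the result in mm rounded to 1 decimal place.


Convert speed: V = 150 / 3.6 = 41.6667 m/s
Apply formula: e = 1.435 * 41.6667^2 / (9.81 * 4709)
e = 1.435 * 1736.1111 / 46195.29
e = 0.05393 m = 53.9 mm

53.9


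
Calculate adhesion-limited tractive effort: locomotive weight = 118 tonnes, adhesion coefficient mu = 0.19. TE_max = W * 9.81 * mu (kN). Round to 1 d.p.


TE_max = W * g * mu
TE_max = 118 * 9.81 * 0.19
TE_max = 1157.58 * 0.19
TE_max = 219.9 kN

219.9


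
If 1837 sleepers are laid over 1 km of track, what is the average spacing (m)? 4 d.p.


Spacing = 1000 m / number of sleepers
Spacing = 1000 / 1837
Spacing = 0.5444 m

0.5444


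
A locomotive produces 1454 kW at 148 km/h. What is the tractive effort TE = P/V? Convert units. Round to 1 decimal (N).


Convert: P = 1454 kW = 1454000 W
V = 148 / 3.6 = 41.1111 m/s
TE = 1454000 / 41.1111
TE = 35367.6 N

35367.6


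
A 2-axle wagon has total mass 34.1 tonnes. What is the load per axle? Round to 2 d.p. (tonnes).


Load per axle = total weight / number of axles
Load = 34.1 / 2
Load = 17.05 tonnes

17.05


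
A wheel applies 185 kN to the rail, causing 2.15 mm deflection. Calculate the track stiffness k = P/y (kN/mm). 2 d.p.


Track stiffness k = P / y
k = 185 / 2.15
k = 86.05 kN/mm

86.05


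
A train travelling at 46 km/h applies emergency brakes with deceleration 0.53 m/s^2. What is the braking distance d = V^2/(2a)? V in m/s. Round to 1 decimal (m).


Convert speed: V = 46 / 3.6 = 12.7778 m/s
V^2 = 163.2716
d = 163.2716 / (2 * 0.53)
d = 163.2716 / 1.06
d = 154.0 m

154.0


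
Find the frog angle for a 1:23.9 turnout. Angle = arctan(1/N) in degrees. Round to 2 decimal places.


1/N = 1/23.9 = 0.041841
angle = arctan(0.041841) = 0.041817 rad
angle = 0.041817 * 180/pi = 2.40 degrees

2.40


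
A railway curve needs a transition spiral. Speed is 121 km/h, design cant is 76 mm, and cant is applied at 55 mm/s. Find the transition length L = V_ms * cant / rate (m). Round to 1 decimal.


Convert speed: V = 121 / 3.6 = 33.6111 m/s
L = 33.6111 * 76 / 55
L = 2554.4444 / 55
L = 46.4 m

46.4


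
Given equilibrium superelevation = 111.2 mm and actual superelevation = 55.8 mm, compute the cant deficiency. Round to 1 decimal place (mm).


Cant deficiency = equilibrium cant - actual cant
CD = 111.2 - 55.8
CD = 55.4 mm

55.4


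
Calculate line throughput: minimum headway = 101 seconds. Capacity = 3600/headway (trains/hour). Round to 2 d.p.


Capacity = 3600 / headway
Capacity = 3600 / 101
Capacity = 35.64 trains/hour

35.64


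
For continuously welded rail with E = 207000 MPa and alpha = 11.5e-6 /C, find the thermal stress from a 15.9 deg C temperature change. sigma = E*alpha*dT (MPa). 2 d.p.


sigma = E * alpha * dT
sigma = 207000 * 11.5e-6 * 15.9
sigma = 2.3805 * 15.9
sigma = 37.85 MPa

37.85


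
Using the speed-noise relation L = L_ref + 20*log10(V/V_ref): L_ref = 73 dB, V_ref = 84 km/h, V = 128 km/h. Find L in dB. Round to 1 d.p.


V/V_ref = 128 / 84 = 1.52381
log10(1.52381) = 0.182931
20 * 0.182931 = 3.6586
L = 73 + 3.6586 = 76.7 dB

76.7


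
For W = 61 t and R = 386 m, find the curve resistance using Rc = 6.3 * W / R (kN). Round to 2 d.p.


Rc = 6.3 * W / R
Rc = 6.3 * 61 / 386
Rc = 384.3 / 386
Rc = 1.00 kN

1.00


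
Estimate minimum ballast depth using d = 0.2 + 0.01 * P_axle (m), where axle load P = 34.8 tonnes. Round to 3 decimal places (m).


d = 0.2 + 0.01 * 34.8
d = 0.2 + 0.348
d = 0.548 m

0.548


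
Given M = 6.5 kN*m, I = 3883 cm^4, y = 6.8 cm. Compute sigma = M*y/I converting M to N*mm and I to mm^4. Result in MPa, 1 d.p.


Convert units:
M = 6.5 kN*m = 6500000 N*mm
y = 6.8 cm = 68 mm
I = 3883 cm^4 = 38830000 mm^4
sigma = 6500000 * 68 / 38830000
sigma = 11.4 MPa

11.4


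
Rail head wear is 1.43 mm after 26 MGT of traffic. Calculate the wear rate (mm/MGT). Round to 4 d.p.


Wear rate = total wear / cumulative tonnage
Rate = 1.43 / 26
Rate = 0.0550 mm/MGT

0.0550


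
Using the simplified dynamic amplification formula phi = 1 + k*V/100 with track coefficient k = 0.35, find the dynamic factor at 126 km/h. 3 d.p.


phi = 1 + k * V / 100
phi = 1 + 0.35 * 126 / 100
phi = 1 + 0.441
phi = 1.441

1.441


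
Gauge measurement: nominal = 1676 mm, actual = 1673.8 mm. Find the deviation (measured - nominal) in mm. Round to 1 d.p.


Deviation = measured - nominal
Deviation = 1673.8 - 1676
Deviation = -2.2 mm

-2.2


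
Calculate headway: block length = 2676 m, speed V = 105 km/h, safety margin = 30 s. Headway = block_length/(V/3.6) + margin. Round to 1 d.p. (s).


V = 105 / 3.6 = 29.1667 m/s
Block traversal time = 2676 / 29.1667 = 91.7486 s
Headway = 91.7486 + 30
Headway = 121.7 s

121.7


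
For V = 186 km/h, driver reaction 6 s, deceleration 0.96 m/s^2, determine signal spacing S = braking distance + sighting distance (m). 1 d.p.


V = 186 / 3.6 = 51.6667 m/s
Braking distance = 51.6667^2 / (2*0.96) = 1390.3356 m
Sighting distance = 51.6667 * 6 = 310.0 m
S = 1390.3356 + 310.0 = 1700.3 m

1700.3


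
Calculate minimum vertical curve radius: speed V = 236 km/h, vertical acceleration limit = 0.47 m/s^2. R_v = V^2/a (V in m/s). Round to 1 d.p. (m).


Convert speed: V = 236 / 3.6 = 65.5556 m/s
V^2 = 4297.5309 m^2/s^2
R_v = 4297.5309 / 0.47
R_v = 9143.7 m

9143.7


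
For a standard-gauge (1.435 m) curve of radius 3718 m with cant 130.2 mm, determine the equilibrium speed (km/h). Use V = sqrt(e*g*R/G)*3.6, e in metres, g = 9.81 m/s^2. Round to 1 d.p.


Convert cant: e = 130.2 mm = 0.1302 m
V_ms = sqrt(0.1302 * 9.81 * 3718 / 1.435)
V_ms = sqrt(3309.310185) = 57.5266 m/s
V = 57.5266 * 3.6 = 207.1 km/h

207.1


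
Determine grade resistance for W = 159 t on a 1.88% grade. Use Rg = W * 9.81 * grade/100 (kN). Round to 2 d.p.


Rg = W * 9.81 * grade / 100
Rg = 159 * 9.81 * 1.88 / 100
Rg = 1559.79 * 0.0188
Rg = 29.32 kN

29.32


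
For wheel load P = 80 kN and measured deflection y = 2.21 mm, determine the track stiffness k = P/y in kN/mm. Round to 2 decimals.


Track stiffness k = P / y
k = 80 / 2.21
k = 36.20 kN/mm

36.20


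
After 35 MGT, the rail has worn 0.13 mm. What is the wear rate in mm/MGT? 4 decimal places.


Wear rate = total wear / cumulative tonnage
Rate = 0.13 / 35
Rate = 0.0037 mm/MGT

0.0037


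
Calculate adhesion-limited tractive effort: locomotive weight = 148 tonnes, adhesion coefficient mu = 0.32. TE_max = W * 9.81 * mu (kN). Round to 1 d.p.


TE_max = W * g * mu
TE_max = 148 * 9.81 * 0.32
TE_max = 1451.88 * 0.32
TE_max = 464.6 kN

464.6


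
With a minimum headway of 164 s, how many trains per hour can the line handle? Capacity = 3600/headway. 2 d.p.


Capacity = 3600 / headway
Capacity = 3600 / 164
Capacity = 21.95 trains/hour

21.95


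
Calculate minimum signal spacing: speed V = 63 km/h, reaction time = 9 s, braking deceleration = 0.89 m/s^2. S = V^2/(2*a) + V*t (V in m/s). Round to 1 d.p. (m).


V = 63 / 3.6 = 17.5 m/s
Braking distance = 17.5^2 / (2*0.89) = 172.0506 m
Sighting distance = 17.5 * 9 = 157.5 m
S = 172.0506 + 157.5 = 329.6 m

329.6


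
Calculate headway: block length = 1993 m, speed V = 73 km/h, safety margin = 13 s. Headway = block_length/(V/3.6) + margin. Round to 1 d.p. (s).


V = 73 / 3.6 = 20.2778 m/s
Block traversal time = 1993 / 20.2778 = 98.2849 s
Headway = 98.2849 + 13
Headway = 111.3 s

111.3


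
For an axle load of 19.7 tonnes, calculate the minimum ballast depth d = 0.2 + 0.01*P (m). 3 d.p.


d = 0.2 + 0.01 * 19.7
d = 0.2 + 0.197
d = 0.397 m

0.397


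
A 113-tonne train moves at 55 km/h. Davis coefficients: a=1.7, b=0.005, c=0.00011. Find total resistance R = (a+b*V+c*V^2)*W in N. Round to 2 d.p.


b*V = 0.005 * 55 = 0.275
c*V^2 = 0.00011 * 3025 = 0.33275
R_per_t = 1.7 + 0.275 + 0.33275 = 2.30775 N/t
R_total = 2.30775 * 113 = 260.78 N

260.78


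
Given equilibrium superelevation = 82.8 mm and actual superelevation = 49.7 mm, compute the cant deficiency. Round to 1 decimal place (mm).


Cant deficiency = equilibrium cant - actual cant
CD = 82.8 - 49.7
CD = 33.1 mm

33.1


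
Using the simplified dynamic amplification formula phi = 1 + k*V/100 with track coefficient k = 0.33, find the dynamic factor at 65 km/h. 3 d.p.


phi = 1 + k * V / 100
phi = 1 + 0.33 * 65 / 100
phi = 1 + 0.2145
phi = 1.215

1.215


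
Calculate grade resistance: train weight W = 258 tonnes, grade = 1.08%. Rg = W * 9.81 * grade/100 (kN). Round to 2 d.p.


Rg = W * 9.81 * grade / 100
Rg = 258 * 9.81 * 1.08 / 100
Rg = 2530.98 * 0.0108
Rg = 27.33 kN

27.33


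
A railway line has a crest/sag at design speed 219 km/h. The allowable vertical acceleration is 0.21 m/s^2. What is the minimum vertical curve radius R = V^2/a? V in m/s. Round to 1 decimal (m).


Convert speed: V = 219 / 3.6 = 60.8333 m/s
V^2 = 3700.6944 m^2/s^2
R_v = 3700.6944 / 0.21
R_v = 17622.4 m

17622.4


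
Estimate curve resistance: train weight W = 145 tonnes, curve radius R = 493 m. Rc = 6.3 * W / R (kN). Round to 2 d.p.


Rc = 6.3 * W / R
Rc = 6.3 * 145 / 493
Rc = 913.5 / 493
Rc = 1.85 kN

1.85


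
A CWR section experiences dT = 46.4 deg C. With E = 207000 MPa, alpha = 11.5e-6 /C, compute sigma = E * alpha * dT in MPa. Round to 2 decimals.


sigma = E * alpha * dT
sigma = 207000 * 11.5e-6 * 46.4
sigma = 2.3805 * 46.4
sigma = 110.46 MPa

110.46


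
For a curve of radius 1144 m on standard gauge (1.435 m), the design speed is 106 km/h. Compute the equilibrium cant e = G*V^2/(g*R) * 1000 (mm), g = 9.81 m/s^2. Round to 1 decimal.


Convert speed: V = 106 / 3.6 = 29.4444 m/s
Apply formula: e = 1.435 * 29.4444^2 / (9.81 * 1144)
e = 1.435 * 866.9753 / 11222.64
e = 0.110857 m = 110.9 mm

110.9


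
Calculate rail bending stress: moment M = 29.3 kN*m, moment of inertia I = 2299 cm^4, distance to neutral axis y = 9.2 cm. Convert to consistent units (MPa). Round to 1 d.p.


Convert units:
M = 29.3 kN*m = 29300000 N*mm
y = 9.2 cm = 92 mm
I = 2299 cm^4 = 22990000 mm^4
sigma = 29300000 * 92 / 22990000
sigma = 117.3 MPa

117.3


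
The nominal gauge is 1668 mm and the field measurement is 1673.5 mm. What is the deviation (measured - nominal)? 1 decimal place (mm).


Deviation = measured - nominal
Deviation = 1673.5 - 1668
Deviation = 5.5 mm

5.5


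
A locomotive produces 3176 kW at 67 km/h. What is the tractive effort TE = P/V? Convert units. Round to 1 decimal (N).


Convert: P = 3176 kW = 3176000 W
V = 67 / 3.6 = 18.6111 m/s
TE = 3176000 / 18.6111
TE = 170650.7 N

170650.7


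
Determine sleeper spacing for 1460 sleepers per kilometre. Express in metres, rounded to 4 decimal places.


Spacing = 1000 m / number of sleepers
Spacing = 1000 / 1460
Spacing = 0.6849 m

0.6849


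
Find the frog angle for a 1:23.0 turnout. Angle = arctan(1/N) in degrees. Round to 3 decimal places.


1/N = 1/23.0 = 0.043478
angle = arctan(0.043478) = 0.043451 rad
angle = 0.043451 * 180/pi = 2.490 degrees

2.490


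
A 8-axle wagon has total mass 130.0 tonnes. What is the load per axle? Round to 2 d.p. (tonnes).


Load per axle = total weight / number of axles
Load = 130.0 / 8
Load = 16.25 tonnes

16.25


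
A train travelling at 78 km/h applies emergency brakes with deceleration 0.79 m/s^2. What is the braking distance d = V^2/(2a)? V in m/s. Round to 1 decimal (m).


Convert speed: V = 78 / 3.6 = 21.6667 m/s
V^2 = 469.4444
d = 469.4444 / (2 * 0.79)
d = 469.4444 / 1.58
d = 297.1 m

297.1


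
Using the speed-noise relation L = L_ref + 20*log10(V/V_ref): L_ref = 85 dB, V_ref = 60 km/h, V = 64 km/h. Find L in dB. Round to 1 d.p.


V/V_ref = 64 / 60 = 1.066667
log10(1.066667) = 0.028029
20 * 0.028029 = 0.5606
L = 85 + 0.5606 = 85.6 dB

85.6


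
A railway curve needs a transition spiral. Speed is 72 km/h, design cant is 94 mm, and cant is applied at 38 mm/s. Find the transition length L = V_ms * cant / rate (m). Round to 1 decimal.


Convert speed: V = 72 / 3.6 = 20.0 m/s
L = 20.0 * 94 / 38
L = 1880.0 / 38
L = 49.5 m

49.5


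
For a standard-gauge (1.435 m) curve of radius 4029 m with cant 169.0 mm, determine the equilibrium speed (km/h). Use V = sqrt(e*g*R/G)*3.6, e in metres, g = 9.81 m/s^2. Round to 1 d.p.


Convert cant: e = 169.0 mm = 0.1690 m
V_ms = sqrt(0.1690 * 9.81 * 4029 / 1.435)
V_ms = sqrt(4654.800564) = 68.2261 m/s
V = 68.2261 * 3.6 = 245.6 km/h

245.6


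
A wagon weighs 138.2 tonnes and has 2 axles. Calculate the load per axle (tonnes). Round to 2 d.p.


Load per axle = total weight / number of axles
Load = 138.2 / 2
Load = 69.10 tonnes

69.10


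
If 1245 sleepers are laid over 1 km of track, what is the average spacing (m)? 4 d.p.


Spacing = 1000 m / number of sleepers
Spacing = 1000 / 1245
Spacing = 0.8032 m

0.8032


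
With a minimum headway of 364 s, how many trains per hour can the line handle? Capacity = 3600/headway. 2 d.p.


Capacity = 3600 / headway
Capacity = 3600 / 364
Capacity = 9.89 trains/hour

9.89


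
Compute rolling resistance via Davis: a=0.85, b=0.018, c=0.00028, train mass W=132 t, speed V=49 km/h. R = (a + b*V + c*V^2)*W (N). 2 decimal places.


b*V = 0.018 * 49 = 0.882
c*V^2 = 0.00028 * 2401 = 0.67228
R_per_t = 0.85 + 0.882 + 0.67228 = 2.40428 N/t
R_total = 2.40428 * 132 = 317.36 N

317.36


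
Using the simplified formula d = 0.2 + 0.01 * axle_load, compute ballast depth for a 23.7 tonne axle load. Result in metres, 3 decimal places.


d = 0.2 + 0.01 * 23.7
d = 0.2 + 0.237
d = 0.437 m

0.437


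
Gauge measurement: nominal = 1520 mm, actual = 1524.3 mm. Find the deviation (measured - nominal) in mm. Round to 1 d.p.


Deviation = measured - nominal
Deviation = 1524.3 - 1520
Deviation = 4.3 mm

4.3


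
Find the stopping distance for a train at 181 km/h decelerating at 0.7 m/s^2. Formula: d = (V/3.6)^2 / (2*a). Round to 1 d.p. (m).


Convert speed: V = 181 / 3.6 = 50.2778 m/s
V^2 = 2527.8549
d = 2527.8549 / (2 * 0.7)
d = 2527.8549 / 1.4
d = 1805.6 m

1805.6


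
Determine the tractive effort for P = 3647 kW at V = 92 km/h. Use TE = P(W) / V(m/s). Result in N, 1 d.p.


Convert: P = 3647 kW = 3647000 W
V = 92 / 3.6 = 25.5556 m/s
TE = 3647000 / 25.5556
TE = 142708.7 N

142708.7


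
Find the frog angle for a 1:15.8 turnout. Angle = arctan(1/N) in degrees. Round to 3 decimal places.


1/N = 1/15.8 = 0.063291
angle = arctan(0.063291) = 0.063207 rad
angle = 0.063207 * 180/pi = 3.621 degrees

3.621


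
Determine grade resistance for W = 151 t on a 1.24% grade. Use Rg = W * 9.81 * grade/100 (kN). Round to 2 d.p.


Rg = W * 9.81 * grade / 100
Rg = 151 * 9.81 * 1.24 / 100
Rg = 1481.31 * 0.0124
Rg = 18.37 kN

18.37


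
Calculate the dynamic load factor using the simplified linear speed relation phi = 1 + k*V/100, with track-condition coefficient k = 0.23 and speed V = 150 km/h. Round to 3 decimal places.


phi = 1 + k * V / 100
phi = 1 + 0.23 * 150 / 100
phi = 1 + 0.345
phi = 1.345

1.345


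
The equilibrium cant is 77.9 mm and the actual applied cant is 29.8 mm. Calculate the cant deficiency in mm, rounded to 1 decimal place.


Cant deficiency = equilibrium cant - actual cant
CD = 77.9 - 29.8
CD = 48.1 mm

48.1


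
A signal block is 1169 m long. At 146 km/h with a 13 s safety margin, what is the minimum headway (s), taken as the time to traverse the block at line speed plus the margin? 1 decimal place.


V = 146 / 3.6 = 40.5556 m/s
Block traversal time = 1169 / 40.5556 = 28.8247 s
Headway = 28.8247 + 13
Headway = 41.8 s

41.8


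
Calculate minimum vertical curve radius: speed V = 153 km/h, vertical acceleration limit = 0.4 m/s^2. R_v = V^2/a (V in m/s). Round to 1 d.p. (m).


Convert speed: V = 153 / 3.6 = 42.5 m/s
V^2 = 1806.25 m^2/s^2
R_v = 1806.25 / 0.4
R_v = 4515.6 m

4515.6


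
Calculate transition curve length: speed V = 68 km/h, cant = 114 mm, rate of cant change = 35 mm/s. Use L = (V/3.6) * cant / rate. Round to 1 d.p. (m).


Convert speed: V = 68 / 3.6 = 18.8889 m/s
L = 18.8889 * 114 / 35
L = 2153.3333 / 35
L = 61.5 m

61.5


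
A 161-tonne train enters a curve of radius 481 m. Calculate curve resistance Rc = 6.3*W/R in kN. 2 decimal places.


Rc = 6.3 * W / R
Rc = 6.3 * 161 / 481
Rc = 1014.3 / 481
Rc = 2.11 kN

2.11


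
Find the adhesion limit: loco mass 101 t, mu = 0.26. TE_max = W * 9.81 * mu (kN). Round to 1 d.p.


TE_max = W * g * mu
TE_max = 101 * 9.81 * 0.26
TE_max = 990.81 * 0.26
TE_max = 257.6 kN

257.6


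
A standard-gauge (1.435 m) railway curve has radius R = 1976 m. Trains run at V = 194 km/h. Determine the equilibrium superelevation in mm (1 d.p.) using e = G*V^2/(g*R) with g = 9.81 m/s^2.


Convert speed: V = 194 / 3.6 = 53.8889 m/s
Apply formula: e = 1.435 * 53.8889^2 / (9.81 * 1976)
e = 1.435 * 2904.0123 / 19384.56
e = 0.214978 m = 215.0 mm

215.0


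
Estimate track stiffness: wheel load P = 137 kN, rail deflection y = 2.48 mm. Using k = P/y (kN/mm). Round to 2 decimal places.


Track stiffness k = P / y
k = 137 / 2.48
k = 55.24 kN/mm

55.24


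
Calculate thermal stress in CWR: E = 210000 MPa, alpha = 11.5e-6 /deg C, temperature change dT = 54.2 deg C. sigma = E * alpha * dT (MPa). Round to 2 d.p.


sigma = E * alpha * dT
sigma = 210000 * 11.5e-6 * 54.2
sigma = 2.415 * 54.2
sigma = 130.89 MPa

130.89


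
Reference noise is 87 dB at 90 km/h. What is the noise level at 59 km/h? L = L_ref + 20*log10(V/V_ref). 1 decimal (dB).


V/V_ref = 59 / 90 = 0.655556
log10(0.655556) = -0.18339
20 * -0.18339 = -3.6678
L = 87 + -3.6678 = 83.3 dB

83.3


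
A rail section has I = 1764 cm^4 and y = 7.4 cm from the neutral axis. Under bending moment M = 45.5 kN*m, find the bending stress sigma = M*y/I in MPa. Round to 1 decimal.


Convert units:
M = 45.5 kN*m = 45500000 N*mm
y = 7.4 cm = 74 mm
I = 1764 cm^4 = 17640000 mm^4
sigma = 45500000 * 74 / 17640000
sigma = 190.9 MPa

190.9


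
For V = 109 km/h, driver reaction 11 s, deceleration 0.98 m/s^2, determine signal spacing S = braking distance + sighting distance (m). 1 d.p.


V = 109 / 3.6 = 30.2778 m/s
Braking distance = 30.2778^2 / (2*0.98) = 467.7264 m
Sighting distance = 30.2778 * 11 = 333.0556 m
S = 467.7264 + 333.0556 = 800.8 m

800.8


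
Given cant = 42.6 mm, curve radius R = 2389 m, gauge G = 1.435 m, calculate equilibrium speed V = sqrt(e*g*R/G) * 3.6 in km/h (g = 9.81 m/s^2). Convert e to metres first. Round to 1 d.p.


Convert cant: e = 42.6 mm = 0.0426 m
V_ms = sqrt(0.0426 * 9.81 * 2389 / 1.435)
V_ms = sqrt(695.733403) = 26.3768 m/s
V = 26.3768 * 3.6 = 95.0 km/h

95.0


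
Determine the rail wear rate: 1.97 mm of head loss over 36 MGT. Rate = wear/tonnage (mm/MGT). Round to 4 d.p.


Wear rate = total wear / cumulative tonnage
Rate = 1.97 / 36
Rate = 0.0547 mm/MGT

0.0547


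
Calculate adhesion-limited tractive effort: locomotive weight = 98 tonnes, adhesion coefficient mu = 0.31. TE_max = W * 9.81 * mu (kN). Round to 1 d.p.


TE_max = W * g * mu
TE_max = 98 * 9.81 * 0.31
TE_max = 961.38 * 0.31
TE_max = 298.0 kN

298.0


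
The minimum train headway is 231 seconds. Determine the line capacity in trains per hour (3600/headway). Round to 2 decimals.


Capacity = 3600 / headway
Capacity = 3600 / 231
Capacity = 15.58 trains/hour

15.58


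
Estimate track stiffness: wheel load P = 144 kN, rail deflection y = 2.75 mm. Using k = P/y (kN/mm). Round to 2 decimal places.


Track stiffness k = P / y
k = 144 / 2.75
k = 52.36 kN/mm

52.36


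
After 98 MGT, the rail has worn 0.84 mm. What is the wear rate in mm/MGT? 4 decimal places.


Wear rate = total wear / cumulative tonnage
Rate = 0.84 / 98
Rate = 0.0086 mm/MGT

0.0086


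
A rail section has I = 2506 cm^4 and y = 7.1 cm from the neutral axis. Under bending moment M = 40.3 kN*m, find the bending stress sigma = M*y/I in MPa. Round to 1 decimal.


Convert units:
M = 40.3 kN*m = 40300000 N*mm
y = 7.1 cm = 71 mm
I = 2506 cm^4 = 25060000 mm^4
sigma = 40300000 * 71 / 25060000
sigma = 114.2 MPa

114.2


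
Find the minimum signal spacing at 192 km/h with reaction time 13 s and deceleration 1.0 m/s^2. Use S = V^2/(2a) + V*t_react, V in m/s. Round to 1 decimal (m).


V = 192 / 3.6 = 53.3333 m/s
Braking distance = 53.3333^2 / (2*1.0) = 1422.2222 m
Sighting distance = 53.3333 * 13 = 693.3333 m
S = 1422.2222 + 693.3333 = 2115.6 m

2115.6


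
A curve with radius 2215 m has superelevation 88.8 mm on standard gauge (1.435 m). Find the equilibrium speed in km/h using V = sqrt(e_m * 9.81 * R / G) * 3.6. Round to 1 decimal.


Convert cant: e = 88.8 mm = 0.0888 m
V_ms = sqrt(0.0888 * 9.81 * 2215 / 1.435)
V_ms = sqrt(1344.633115) = 36.6692 m/s
V = 36.6692 * 3.6 = 132.0 km/h

132.0


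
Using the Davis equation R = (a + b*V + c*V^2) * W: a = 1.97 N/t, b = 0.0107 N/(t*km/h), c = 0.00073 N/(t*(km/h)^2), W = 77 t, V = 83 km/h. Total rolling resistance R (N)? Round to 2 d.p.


b*V = 0.0107 * 83 = 0.8881
c*V^2 = 0.00073 * 6889 = 5.02897
R_per_t = 1.97 + 0.8881 + 5.02897 = 7.88707 N/t
R_total = 7.88707 * 77 = 607.30 N

607.30


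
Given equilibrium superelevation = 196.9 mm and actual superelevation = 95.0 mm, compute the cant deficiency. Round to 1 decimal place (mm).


Cant deficiency = equilibrium cant - actual cant
CD = 196.9 - 95.0
CD = 101.9 mm

101.9


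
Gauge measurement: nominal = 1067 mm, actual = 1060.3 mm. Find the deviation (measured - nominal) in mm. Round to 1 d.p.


Deviation = measured - nominal
Deviation = 1060.3 - 1067
Deviation = -6.7 mm

-6.7


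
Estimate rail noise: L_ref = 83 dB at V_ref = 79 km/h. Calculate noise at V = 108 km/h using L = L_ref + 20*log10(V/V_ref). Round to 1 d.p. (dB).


V/V_ref = 108 / 79 = 1.367089
log10(1.367089) = 0.135797
20 * 0.135797 = 2.7159
L = 83 + 2.7159 = 85.7 dB

85.7


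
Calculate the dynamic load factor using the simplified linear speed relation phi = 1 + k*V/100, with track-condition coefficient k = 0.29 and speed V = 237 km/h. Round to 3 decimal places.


phi = 1 + k * V / 100
phi = 1 + 0.29 * 237 / 100
phi = 1 + 0.6873
phi = 1.687

1.687


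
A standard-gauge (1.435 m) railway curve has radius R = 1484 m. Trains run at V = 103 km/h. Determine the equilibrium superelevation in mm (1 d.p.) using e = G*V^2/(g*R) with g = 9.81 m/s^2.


Convert speed: V = 103 / 3.6 = 28.6111 m/s
Apply formula: e = 1.435 * 28.6111^2 / (9.81 * 1484)
e = 1.435 * 818.5957 / 14558.04
e = 0.08069 m = 80.7 mm

80.7


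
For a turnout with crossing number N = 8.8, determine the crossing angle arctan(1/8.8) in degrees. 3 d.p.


1/N = 1/8.8 = 0.113636
angle = arctan(0.113636) = 0.113151 rad
angle = 0.113151 * 180/pi = 6.483 degrees

6.483


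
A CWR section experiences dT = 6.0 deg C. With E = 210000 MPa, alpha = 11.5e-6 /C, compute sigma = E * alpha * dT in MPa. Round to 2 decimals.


sigma = E * alpha * dT
sigma = 210000 * 11.5e-6 * 6.0
sigma = 2.415 * 6.0
sigma = 14.49 MPa

14.49


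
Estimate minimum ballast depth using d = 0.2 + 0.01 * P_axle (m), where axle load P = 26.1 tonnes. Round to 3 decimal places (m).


d = 0.2 + 0.01 * 26.1
d = 0.2 + 0.261
d = 0.461 m

0.461


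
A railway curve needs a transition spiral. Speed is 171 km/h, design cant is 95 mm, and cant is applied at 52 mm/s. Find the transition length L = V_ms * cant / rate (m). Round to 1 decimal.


Convert speed: V = 171 / 3.6 = 47.5 m/s
L = 47.5 * 95 / 52
L = 4512.5 / 52
L = 86.8 m

86.8


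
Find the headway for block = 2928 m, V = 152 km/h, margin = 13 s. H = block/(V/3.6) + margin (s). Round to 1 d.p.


V = 152 / 3.6 = 42.2222 m/s
Block traversal time = 2928 / 42.2222 = 69.3474 s
Headway = 69.3474 + 13
Headway = 82.3 s

82.3


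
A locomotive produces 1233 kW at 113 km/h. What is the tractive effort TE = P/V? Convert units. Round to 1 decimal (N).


Convert: P = 1233 kW = 1233000 W
V = 113 / 3.6 = 31.3889 m/s
TE = 1233000 / 31.3889
TE = 39281.4 N

39281.4


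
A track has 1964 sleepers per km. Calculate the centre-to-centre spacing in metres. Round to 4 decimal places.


Spacing = 1000 m / number of sleepers
Spacing = 1000 / 1964
Spacing = 0.5092 m

0.5092


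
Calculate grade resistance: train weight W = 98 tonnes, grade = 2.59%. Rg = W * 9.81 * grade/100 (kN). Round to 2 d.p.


Rg = W * 9.81 * grade / 100
Rg = 98 * 9.81 * 2.59 / 100
Rg = 961.38 * 0.0259
Rg = 24.90 kN

24.90


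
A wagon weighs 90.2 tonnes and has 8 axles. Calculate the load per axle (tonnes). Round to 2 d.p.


Load per axle = total weight / number of axles
Load = 90.2 / 8
Load = 11.28 tonnes

11.28


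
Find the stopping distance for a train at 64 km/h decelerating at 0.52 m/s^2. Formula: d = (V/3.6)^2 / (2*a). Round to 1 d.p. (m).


Convert speed: V = 64 / 3.6 = 17.7778 m/s
V^2 = 316.0494
d = 316.0494 / (2 * 0.52)
d = 316.0494 / 1.04
d = 303.9 m

303.9


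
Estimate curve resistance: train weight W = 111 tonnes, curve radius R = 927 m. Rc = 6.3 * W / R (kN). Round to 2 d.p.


Rc = 6.3 * W / R
Rc = 6.3 * 111 / 927
Rc = 699.3 / 927
Rc = 0.75 kN

0.75


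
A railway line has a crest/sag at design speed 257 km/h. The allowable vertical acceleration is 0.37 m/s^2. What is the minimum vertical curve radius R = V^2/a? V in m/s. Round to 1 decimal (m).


Convert speed: V = 257 / 3.6 = 71.3889 m/s
V^2 = 5096.3735 m^2/s^2
R_v = 5096.3735 / 0.37
R_v = 13774.0 m

13774.0


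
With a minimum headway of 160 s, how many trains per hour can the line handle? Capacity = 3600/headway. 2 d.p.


Capacity = 3600 / headway
Capacity = 3600 / 160
Capacity = 22.50 trains/hour

22.50


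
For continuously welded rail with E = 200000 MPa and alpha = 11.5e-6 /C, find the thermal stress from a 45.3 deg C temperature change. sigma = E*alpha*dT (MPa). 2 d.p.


sigma = E * alpha * dT
sigma = 200000 * 11.5e-6 * 45.3
sigma = 2.3 * 45.3
sigma = 104.19 MPa

104.19


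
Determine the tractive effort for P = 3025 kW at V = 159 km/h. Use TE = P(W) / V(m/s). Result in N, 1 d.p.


Convert: P = 3025 kW = 3025000 W
V = 159 / 3.6 = 44.1667 m/s
TE = 3025000 / 44.1667
TE = 68490.6 N

68490.6


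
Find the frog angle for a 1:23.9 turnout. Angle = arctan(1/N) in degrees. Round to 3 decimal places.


1/N = 1/23.9 = 0.041841
angle = arctan(0.041841) = 0.041817 rad
angle = 0.041817 * 180/pi = 2.396 degrees

2.396


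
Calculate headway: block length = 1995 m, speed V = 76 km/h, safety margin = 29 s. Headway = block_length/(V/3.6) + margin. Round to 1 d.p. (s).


V = 76 / 3.6 = 21.1111 m/s
Block traversal time = 1995 / 21.1111 = 94.5 s
Headway = 94.5 + 29
Headway = 123.5 s

123.5


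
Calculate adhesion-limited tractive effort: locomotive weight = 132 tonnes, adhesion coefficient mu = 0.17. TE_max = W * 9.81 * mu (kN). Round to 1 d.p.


TE_max = W * g * mu
TE_max = 132 * 9.81 * 0.17
TE_max = 1294.92 * 0.17
TE_max = 220.1 kN

220.1


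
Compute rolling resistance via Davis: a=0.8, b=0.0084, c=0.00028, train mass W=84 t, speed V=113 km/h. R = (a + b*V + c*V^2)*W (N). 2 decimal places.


b*V = 0.0084 * 113 = 0.9492
c*V^2 = 0.00028 * 12769 = 3.57532
R_per_t = 0.8 + 0.9492 + 3.57532 = 5.32452 N/t
R_total = 5.32452 * 84 = 447.26 N

447.26


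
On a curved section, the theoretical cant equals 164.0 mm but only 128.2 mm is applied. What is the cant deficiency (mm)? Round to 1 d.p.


Cant deficiency = equilibrium cant - actual cant
CD = 164.0 - 128.2
CD = 35.8 mm

35.8


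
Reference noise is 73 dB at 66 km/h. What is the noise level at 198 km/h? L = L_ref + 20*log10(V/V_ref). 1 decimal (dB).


V/V_ref = 198 / 66 = 3.0
log10(3.0) = 0.477121
20 * 0.477121 = 9.5424
L = 73 + 9.5424 = 82.5 dB

82.5


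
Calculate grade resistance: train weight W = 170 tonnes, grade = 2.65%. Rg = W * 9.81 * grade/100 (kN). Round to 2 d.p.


Rg = W * 9.81 * grade / 100
Rg = 170 * 9.81 * 2.65 / 100
Rg = 1667.7 * 0.0265
Rg = 44.19 kN

44.19


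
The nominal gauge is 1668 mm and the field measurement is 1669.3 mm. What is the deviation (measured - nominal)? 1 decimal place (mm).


Deviation = measured - nominal
Deviation = 1669.3 - 1668
Deviation = 1.3 mm

1.3


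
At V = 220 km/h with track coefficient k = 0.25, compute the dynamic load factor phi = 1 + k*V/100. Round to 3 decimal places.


phi = 1 + k * V / 100
phi = 1 + 0.25 * 220 / 100
phi = 1 + 0.55
phi = 1.550

1.550


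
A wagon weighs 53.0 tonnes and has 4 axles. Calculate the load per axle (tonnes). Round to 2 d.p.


Load per axle = total weight / number of axles
Load = 53.0 / 4
Load = 13.25 tonnes

13.25


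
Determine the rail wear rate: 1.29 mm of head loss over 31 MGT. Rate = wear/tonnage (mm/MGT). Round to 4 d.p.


Wear rate = total wear / cumulative tonnage
Rate = 1.29 / 31
Rate = 0.0416 mm/MGT

0.0416


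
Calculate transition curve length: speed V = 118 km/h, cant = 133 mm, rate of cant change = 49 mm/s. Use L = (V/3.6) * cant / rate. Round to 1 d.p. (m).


Convert speed: V = 118 / 3.6 = 32.7778 m/s
L = 32.7778 * 133 / 49
L = 4359.4444 / 49
L = 89.0 m

89.0


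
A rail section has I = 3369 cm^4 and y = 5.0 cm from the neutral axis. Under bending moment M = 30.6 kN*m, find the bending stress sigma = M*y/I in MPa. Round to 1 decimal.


Convert units:
M = 30.6 kN*m = 30600000 N*mm
y = 5.0 cm = 50 mm
I = 3369 cm^4 = 33690000 mm^4
sigma = 30600000 * 50 / 33690000
sigma = 45.4 MPa

45.4


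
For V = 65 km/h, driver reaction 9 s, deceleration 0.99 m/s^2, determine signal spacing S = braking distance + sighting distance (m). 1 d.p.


V = 65 / 3.6 = 18.0556 m/s
Braking distance = 18.0556^2 / (2*0.99) = 164.648 m
Sighting distance = 18.0556 * 9 = 162.5 m
S = 164.648 + 162.5 = 327.1 m

327.1


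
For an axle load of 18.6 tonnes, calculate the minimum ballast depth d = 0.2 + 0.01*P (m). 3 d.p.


d = 0.2 + 0.01 * 18.6
d = 0.2 + 0.186
d = 0.386 m

0.386


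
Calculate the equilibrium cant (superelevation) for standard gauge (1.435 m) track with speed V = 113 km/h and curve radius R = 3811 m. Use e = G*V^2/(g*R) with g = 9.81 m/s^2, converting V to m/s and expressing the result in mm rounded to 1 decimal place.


Convert speed: V = 113 / 3.6 = 31.3889 m/s
Apply formula: e = 1.435 * 31.3889^2 / (9.81 * 3811)
e = 1.435 * 985.2623 / 37385.91
e = 0.037818 m = 37.8 mm

37.8


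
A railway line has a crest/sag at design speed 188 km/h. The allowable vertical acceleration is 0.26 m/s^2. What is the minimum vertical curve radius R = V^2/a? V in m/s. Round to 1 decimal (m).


Convert speed: V = 188 / 3.6 = 52.2222 m/s
V^2 = 2727.1605 m^2/s^2
R_v = 2727.1605 / 0.26
R_v = 10489.1 m

10489.1


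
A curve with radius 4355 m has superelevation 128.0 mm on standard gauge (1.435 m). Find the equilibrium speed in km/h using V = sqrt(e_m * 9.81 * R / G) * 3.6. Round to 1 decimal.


Convert cant: e = 128.0 mm = 0.1280 m
V_ms = sqrt(0.1280 * 9.81 * 4355 / 1.435)
V_ms = sqrt(3810.791916) = 61.7316 m/s
V = 61.7316 * 3.6 = 222.2 km/h

222.2


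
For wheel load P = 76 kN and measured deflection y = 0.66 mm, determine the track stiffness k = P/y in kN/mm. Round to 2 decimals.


Track stiffness k = P / y
k = 76 / 0.66
k = 115.15 kN/mm

115.15


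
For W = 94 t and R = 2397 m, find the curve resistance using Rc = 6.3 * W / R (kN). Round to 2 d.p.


Rc = 6.3 * W / R
Rc = 6.3 * 94 / 2397
Rc = 592.2 / 2397
Rc = 0.25 kN

0.25


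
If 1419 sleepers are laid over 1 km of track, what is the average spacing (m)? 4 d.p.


Spacing = 1000 m / number of sleepers
Spacing = 1000 / 1419
Spacing = 0.7047 m

0.7047


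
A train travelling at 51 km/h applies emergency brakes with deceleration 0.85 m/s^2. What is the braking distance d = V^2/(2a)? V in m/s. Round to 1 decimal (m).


Convert speed: V = 51 / 3.6 = 14.1667 m/s
V^2 = 200.6944
d = 200.6944 / (2 * 0.85)
d = 200.6944 / 1.7
d = 118.1 m

118.1


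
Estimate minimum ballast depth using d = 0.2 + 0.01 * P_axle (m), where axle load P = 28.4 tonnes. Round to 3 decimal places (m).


d = 0.2 + 0.01 * 28.4
d = 0.2 + 0.284
d = 0.484 m

0.484


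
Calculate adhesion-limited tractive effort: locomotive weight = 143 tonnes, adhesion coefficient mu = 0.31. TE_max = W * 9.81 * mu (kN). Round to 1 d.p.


TE_max = W * g * mu
TE_max = 143 * 9.81 * 0.31
TE_max = 1402.83 * 0.31
TE_max = 434.9 kN

434.9


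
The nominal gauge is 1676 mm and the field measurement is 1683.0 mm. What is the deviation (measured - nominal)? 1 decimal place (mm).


Deviation = measured - nominal
Deviation = 1683.0 - 1676
Deviation = 7.0 mm

7.0


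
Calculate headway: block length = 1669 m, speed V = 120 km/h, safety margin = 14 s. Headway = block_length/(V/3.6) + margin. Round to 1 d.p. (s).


V = 120 / 3.6 = 33.3333 m/s
Block traversal time = 1669 / 33.3333 = 50.07 s
Headway = 50.07 + 14
Headway = 64.1 s

64.1


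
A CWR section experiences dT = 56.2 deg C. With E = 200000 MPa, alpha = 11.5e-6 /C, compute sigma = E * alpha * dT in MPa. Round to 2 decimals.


sigma = E * alpha * dT
sigma = 200000 * 11.5e-6 * 56.2
sigma = 2.3 * 56.2
sigma = 129.26 MPa

129.26


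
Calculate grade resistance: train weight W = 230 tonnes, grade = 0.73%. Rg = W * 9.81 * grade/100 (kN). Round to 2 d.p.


Rg = W * 9.81 * grade / 100
Rg = 230 * 9.81 * 0.73 / 100
Rg = 2256.3 * 0.0073
Rg = 16.47 kN

16.47


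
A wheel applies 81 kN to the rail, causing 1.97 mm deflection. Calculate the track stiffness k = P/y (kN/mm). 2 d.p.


Track stiffness k = P / y
k = 81 / 1.97
k = 41.12 kN/mm

41.12


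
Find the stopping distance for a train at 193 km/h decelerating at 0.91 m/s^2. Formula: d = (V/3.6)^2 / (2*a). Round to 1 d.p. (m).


Convert speed: V = 193 / 3.6 = 53.6111 m/s
V^2 = 2874.1512
d = 2874.1512 / (2 * 0.91)
d = 2874.1512 / 1.82
d = 1579.2 m

1579.2


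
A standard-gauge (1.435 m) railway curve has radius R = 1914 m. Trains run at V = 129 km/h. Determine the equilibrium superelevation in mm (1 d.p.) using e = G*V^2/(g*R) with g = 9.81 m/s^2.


Convert speed: V = 129 / 3.6 = 35.8333 m/s
Apply formula: e = 1.435 * 35.8333^2 / (9.81 * 1914)
e = 1.435 * 1284.0278 / 18776.34
e = 0.098133 m = 98.1 mm

98.1


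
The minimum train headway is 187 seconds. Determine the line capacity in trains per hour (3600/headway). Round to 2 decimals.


Capacity = 3600 / headway
Capacity = 3600 / 187
Capacity = 19.25 trains/hour

19.25


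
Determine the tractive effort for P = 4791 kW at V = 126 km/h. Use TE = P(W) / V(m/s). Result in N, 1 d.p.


Convert: P = 4791 kW = 4791000 W
V = 126 / 3.6 = 35.0 m/s
TE = 4791000 / 35.0
TE = 136885.7 N

136885.7


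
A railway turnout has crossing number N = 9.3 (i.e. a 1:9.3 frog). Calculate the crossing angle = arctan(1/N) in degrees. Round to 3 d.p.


1/N = 1/9.3 = 0.107527
angle = arctan(0.107527) = 0.107115 rad
angle = 0.107115 * 180/pi = 6.137 degrees

6.137


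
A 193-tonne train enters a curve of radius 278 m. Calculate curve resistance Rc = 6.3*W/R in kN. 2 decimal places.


Rc = 6.3 * W / R
Rc = 6.3 * 193 / 278
Rc = 1215.9 / 278
Rc = 4.37 kN

4.37


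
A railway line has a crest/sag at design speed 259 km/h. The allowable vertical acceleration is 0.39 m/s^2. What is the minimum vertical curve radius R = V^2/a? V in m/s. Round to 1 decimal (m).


Convert speed: V = 259 / 3.6 = 71.9444 m/s
V^2 = 5176.0031 m^2/s^2
R_v = 5176.0031 / 0.39
R_v = 13271.8 m

13271.8


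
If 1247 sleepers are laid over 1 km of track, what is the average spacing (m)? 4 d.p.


Spacing = 1000 m / number of sleepers
Spacing = 1000 / 1247
Spacing = 0.8019 m

0.8019


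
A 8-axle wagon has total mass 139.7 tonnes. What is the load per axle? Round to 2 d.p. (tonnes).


Load per axle = total weight / number of axles
Load = 139.7 / 8
Load = 17.46 tonnes

17.46


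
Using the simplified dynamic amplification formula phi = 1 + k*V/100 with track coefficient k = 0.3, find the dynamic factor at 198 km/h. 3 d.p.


phi = 1 + k * V / 100
phi = 1 + 0.3 * 198 / 100
phi = 1 + 0.594
phi = 1.594

1.594


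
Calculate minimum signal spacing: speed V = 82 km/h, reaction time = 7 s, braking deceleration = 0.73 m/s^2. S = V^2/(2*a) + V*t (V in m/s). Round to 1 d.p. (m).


V = 82 / 3.6 = 22.7778 m/s
Braking distance = 22.7778^2 / (2*0.73) = 355.3611 m
Sighting distance = 22.7778 * 7 = 159.4444 m
S = 355.3611 + 159.4444 = 514.8 m

514.8


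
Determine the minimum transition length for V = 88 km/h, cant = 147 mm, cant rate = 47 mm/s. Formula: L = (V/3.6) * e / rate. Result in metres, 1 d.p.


Convert speed: V = 88 / 3.6 = 24.4444 m/s
L = 24.4444 * 147 / 47
L = 3593.3333 / 47
L = 76.5 m

76.5


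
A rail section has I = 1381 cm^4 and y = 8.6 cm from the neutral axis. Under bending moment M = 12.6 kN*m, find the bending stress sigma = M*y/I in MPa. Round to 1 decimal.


Convert units:
M = 12.6 kN*m = 12600000 N*mm
y = 8.6 cm = 86 mm
I = 1381 cm^4 = 13810000 mm^4
sigma = 12600000 * 86 / 13810000
sigma = 78.5 MPa

78.5


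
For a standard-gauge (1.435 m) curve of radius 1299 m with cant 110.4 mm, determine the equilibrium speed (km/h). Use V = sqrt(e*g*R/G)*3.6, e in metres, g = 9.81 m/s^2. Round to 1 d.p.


Convert cant: e = 110.4 mm = 0.1104 m
V_ms = sqrt(0.1104 * 9.81 * 1299 / 1.435)
V_ms = sqrt(980.382004) = 31.3111 m/s
V = 31.3111 * 3.6 = 112.7 km/h

112.7


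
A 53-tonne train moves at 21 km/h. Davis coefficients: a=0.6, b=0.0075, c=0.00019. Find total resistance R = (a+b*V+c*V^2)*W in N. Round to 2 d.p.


b*V = 0.0075 * 21 = 0.1575
c*V^2 = 0.00019 * 441 = 0.08379
R_per_t = 0.6 + 0.1575 + 0.08379 = 0.84129 N/t
R_total = 0.84129 * 53 = 44.59 N

44.59


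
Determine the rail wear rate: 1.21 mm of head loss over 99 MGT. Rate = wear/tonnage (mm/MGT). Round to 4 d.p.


Wear rate = total wear / cumulative tonnage
Rate = 1.21 / 99
Rate = 0.0122 mm/MGT

0.0122


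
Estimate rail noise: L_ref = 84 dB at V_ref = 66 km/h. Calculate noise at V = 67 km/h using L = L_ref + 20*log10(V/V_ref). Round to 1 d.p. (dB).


V/V_ref = 67 / 66 = 1.015152
log10(1.015152) = 0.006531
20 * 0.006531 = 0.1306
L = 84 + 0.1306 = 84.1 dB

84.1


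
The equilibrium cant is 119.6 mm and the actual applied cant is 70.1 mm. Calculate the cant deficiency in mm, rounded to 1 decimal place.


Cant deficiency = equilibrium cant - actual cant
CD = 119.6 - 70.1
CD = 49.5 mm

49.5


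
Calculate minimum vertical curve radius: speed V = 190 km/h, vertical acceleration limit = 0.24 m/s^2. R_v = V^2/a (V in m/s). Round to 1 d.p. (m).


Convert speed: V = 190 / 3.6 = 52.7778 m/s
V^2 = 2785.4938 m^2/s^2
R_v = 2785.4938 / 0.24
R_v = 11606.2 m

11606.2


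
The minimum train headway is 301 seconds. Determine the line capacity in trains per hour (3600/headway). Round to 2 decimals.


Capacity = 3600 / headway
Capacity = 3600 / 301
Capacity = 11.96 trains/hour

11.96


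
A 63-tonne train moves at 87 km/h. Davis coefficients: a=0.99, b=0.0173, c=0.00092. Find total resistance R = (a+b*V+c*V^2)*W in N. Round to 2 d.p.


b*V = 0.0173 * 87 = 1.5051
c*V^2 = 0.00092 * 7569 = 6.96348
R_per_t = 0.99 + 1.5051 + 6.96348 = 9.45858 N/t
R_total = 9.45858 * 63 = 595.89 N

595.89


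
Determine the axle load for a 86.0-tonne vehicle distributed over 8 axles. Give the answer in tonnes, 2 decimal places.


Load per axle = total weight / number of axles
Load = 86.0 / 8
Load = 10.75 tonnes

10.75


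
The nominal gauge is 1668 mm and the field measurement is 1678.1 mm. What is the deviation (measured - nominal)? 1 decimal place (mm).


Deviation = measured - nominal
Deviation = 1678.1 - 1668
Deviation = 10.1 mm

10.1
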